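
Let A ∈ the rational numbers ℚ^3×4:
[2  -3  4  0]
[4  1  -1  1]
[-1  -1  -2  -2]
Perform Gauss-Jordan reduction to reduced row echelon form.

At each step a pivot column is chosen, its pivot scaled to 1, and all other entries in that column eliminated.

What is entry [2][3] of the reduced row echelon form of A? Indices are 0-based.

M[2][3] = 23/45

[1] R0 /= 2  ⇒  (1, -3/2, 2, 0)
     R1 -= 4·R0  ⇒  (0, 7, -9, 1)
     R2 -= -1·R0  ⇒  (0, -5/2, 0, -2)
[2] R1 /= 7  ⇒  (0, 1, -9/7, 1/7)
     R0 -= -3/2·R1  ⇒  (1, 0, 1/14, 3/14)
     R2 -= -5/2·R1  ⇒  (0, 0, -45/14, -23/14)
[3] R2 /= -45/14  ⇒  (0, 0, 1, 23/45)
     R0 -= 1/14·R2  ⇒  (1, 0, 0, 8/45)
     R1 -= -9/7·R2  ⇒  (0, 1, 0, 4/5)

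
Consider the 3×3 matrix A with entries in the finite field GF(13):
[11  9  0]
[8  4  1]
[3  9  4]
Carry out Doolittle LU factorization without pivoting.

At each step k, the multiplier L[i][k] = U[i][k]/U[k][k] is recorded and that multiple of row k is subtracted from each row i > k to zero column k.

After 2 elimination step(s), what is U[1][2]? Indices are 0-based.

U[1][2] = 1

k=0: U[0][0]=11
  eliminate (1,0): mult=9, new row 1: (0, 1, 1); set L[1][0]=9
  eliminate (2,0): mult=5, new row 2: (0, 3, 4); set L[2][0]=5
k=1: U[1][1]=1
  eliminate (2,1): mult=3, new row 2: (0, 0, 1); set L[2][1]=3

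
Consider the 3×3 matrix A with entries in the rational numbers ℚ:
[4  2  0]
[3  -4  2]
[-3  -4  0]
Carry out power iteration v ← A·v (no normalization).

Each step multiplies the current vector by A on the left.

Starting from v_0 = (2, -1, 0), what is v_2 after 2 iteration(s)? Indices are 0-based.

v_2 = (44, -26, -58)

v_0 = (2, -1, 0).
v_1 = A·v_0 = (6, 10, -2).
v_2 = A·v_1 = (44, -26, -58).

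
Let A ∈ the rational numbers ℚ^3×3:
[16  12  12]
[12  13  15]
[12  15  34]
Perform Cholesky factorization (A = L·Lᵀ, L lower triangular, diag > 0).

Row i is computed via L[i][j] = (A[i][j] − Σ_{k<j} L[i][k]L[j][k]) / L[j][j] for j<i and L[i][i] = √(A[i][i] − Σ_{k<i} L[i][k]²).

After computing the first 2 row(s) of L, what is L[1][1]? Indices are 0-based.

L[1][1] = 2

Step 1: L[0][0] = √(16) = 4.
  L[1][0] = (12) / L[0][0] = 3.
Step 2: L[1][1] = √(4) = 2.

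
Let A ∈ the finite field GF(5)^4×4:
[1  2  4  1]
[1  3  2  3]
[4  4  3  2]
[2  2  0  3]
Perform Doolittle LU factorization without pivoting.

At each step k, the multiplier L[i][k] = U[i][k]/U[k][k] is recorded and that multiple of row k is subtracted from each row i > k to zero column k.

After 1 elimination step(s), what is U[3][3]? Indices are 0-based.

U[3][3] = 1

k=0: U[0][0]=1
  eliminate (1,0): mult=1, new row 1: (0, 1, 3, 2); set L[1][0]=1
  eliminate (2,0): mult=4, new row 2: (0, 1, 2, 3); set L[2][0]=4
  eliminate (3,0): mult=2, new row 3: (0, 3, 2, 1); set L[3][0]=2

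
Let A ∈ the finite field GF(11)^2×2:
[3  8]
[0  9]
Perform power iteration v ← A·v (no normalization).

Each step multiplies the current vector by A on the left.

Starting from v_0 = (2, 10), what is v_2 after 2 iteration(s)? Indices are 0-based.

v_2 = (10, 7)

v_0 = (2, 10).
v_1 = A·v_0 = (9, 2).
v_2 = A·v_1 = (10, 7).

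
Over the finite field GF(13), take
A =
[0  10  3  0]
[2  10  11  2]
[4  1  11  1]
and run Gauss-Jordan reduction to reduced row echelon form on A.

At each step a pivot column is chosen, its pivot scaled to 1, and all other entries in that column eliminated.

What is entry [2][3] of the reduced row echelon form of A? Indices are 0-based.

[1] R0 <-> R1
[1] R0 /= 2  ⇒  (1, 5, 12, 1)
     R2 -= 4·R0  ⇒  (0, 7, 2, 10)
[2] R1 /= 10  ⇒  (0, 1, 12, 0)
     R0 -= 5·R1  ⇒  (1, 0, 4, 1)
     R2 -= 7·R1  ⇒  (0, 0, 9, 10)
[3] R2 /= 9  ⇒  (0, 0, 1, 4)
     R0 -= 4·R2  ⇒  (1, 0, 0, 11)
     R1 -= 12·R2  ⇒  (0, 1, 0, 4)

M[2][3] = 4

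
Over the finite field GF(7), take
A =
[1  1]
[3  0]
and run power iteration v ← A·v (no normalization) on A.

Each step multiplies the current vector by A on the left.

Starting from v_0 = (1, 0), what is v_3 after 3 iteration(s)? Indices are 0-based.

v_0 = (1, 0).
v_1 = A·v_0 = (1, 3).
v_2 = A·v_1 = (4, 3).
v_3 = A·v_2 = (0, 5).

v_3 = (0, 5)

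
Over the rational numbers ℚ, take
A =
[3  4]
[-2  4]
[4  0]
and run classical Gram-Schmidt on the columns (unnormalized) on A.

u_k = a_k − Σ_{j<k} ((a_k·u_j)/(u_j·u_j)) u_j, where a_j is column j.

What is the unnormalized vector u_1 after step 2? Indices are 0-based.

u_1 = (104/29, 124/29, -16/29)

Step 1: u_0 = a_0 = (3, -2, 4).
Step 2: u_1 = a_1 − (4/29)·u_0 = (104/29, 124/29, -16/29).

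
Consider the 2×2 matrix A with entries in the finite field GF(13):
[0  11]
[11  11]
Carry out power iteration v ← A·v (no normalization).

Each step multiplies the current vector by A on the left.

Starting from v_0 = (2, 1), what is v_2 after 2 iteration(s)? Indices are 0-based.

v_0 = (2, 1).
v_1 = A·v_0 = (11, 7).
v_2 = A·v_1 = (12, 3).

v_2 = (12, 3)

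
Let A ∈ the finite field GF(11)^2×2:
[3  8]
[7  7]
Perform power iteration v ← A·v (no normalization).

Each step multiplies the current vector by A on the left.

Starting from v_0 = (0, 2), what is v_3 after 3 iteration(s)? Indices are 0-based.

v_3 = (4, 5)

v_0 = (0, 2).
v_1 = A·v_0 = (5, 3).
v_2 = A·v_1 = (6, 1).
v_3 = A·v_2 = (4, 5).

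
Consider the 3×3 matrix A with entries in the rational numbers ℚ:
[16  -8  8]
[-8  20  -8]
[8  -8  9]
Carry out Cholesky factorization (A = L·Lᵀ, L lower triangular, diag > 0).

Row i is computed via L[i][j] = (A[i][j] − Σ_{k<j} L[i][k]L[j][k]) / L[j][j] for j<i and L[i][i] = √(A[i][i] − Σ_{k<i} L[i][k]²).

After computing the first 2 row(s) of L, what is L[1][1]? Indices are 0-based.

Step 1: L[0][0] = √(16) = 4.
  L[1][0] = (-8) / L[0][0] = -2.
Step 2: L[1][1] = √(16) = 4.

L[1][1] = 4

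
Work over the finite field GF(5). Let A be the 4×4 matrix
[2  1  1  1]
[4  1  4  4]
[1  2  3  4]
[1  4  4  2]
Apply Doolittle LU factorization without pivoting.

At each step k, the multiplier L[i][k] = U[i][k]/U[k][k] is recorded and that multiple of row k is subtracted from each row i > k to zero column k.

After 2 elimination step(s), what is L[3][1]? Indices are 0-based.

[col 0] pivot 2
  R1 -= 2*R0 → (0, 4, 2, 2)  (L[1][0] := 2)
  R2 -= 3*R0 → (0, 4, 0, 1)  (L[2][0] := 3)
  R3 -= 3*R0 → (0, 1, 1, 4)  (L[3][0] := 3)
[col 1] pivot 4
  R2 -= 1*R1 → (0, 0, 3, 4)  (L[2][1] := 1)
  R3 -= 4*R1 → (0, 0, 3, 1)  (L[3][1] := 4)

L[3][1] = 4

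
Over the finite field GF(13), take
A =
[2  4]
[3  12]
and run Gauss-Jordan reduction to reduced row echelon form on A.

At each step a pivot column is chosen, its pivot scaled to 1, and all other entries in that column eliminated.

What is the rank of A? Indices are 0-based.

[1] R0 /= 2  ⇒  (1, 2)
     R1 -= 3·R0  ⇒  (0, 6)
[2] R1 /= 6  ⇒  (0, 1)
     R0 -= 2·R1  ⇒  (1, 0)

rank = 2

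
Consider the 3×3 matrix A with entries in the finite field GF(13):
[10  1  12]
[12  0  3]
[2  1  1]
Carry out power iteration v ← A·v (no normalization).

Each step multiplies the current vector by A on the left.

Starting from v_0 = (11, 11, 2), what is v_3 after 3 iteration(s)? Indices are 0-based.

v_0 = (11, 11, 2).
v_1 = A·v_0 = (2, 8, 9).
v_2 = A·v_1 = (6, 12, 8).
v_3 = A·v_2 = (12, 5, 6).

v_3 = (12, 5, 6)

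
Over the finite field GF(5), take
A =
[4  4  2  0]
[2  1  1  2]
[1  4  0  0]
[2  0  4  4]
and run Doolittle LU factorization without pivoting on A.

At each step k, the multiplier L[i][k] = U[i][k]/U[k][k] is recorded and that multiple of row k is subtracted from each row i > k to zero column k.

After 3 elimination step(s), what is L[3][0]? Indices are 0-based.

k=0: U[0][0]=4
  eliminate (1,0): mult=3, new row 1: (0, 4, 0, 2); set L[1][0]=3
  eliminate (2,0): mult=4, new row 2: (0, 3, 2, 0); set L[2][0]=4
  eliminate (3,0): mult=3, new row 3: (0, 3, 3, 4); set L[3][0]=3
k=1: U[1][1]=4
  eliminate (2,1): mult=2, new row 2: (0, 0, 2, 1); set L[2][1]=2
  eliminate (3,1): mult=2, new row 3: (0, 0, 3, 0); set L[3][1]=2
k=2: U[2][2]=2
  eliminate (3,2): mult=4, new row 3: (0, 0, 0, 1); set L[3][2]=4

L[3][0] = 3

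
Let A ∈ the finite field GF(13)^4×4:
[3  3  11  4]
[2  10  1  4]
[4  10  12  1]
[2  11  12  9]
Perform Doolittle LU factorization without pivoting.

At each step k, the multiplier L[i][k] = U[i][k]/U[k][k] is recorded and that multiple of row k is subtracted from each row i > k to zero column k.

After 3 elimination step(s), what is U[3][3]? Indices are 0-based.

Step 1: pivot at (0,0) is 3.
  row1 ← row1 − (5)·row0  ⇒  L[1][0]=5, U row1=(0, 8, 11, 10)
  row2 ← row2 − (10)·row0  ⇒  L[2][0]=10, U row2=(0, 6, 6, 0)
  row3 ← row3 − (5)·row0  ⇒  L[3][0]=5, U row3=(0, 9, 9, 2)
Step 2: pivot at (1,1) is 8.
  row2 ← row2 − (4)·row1  ⇒  L[2][1]=4, U row2=(0, 0, 1, 12)
  row3 ← row3 − (6)·row1  ⇒  L[3][1]=6, U row3=(0, 0, 8, 7)
Step 3: pivot at (2,2) is 1.
  row3 ← row3 − (8)·row2  ⇒  L[3][2]=8, U row3=(0, 0, 0, 2)

U[3][3] = 2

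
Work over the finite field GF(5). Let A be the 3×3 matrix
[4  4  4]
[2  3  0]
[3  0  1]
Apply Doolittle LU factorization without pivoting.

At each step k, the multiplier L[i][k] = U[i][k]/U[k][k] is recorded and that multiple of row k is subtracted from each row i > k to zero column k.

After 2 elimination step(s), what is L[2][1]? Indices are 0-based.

k=0: U[0][0]=4
  eliminate (1,0): mult=3, new row 1: (0, 1, 3); set L[1][0]=3
  eliminate (2,0): mult=2, new row 2: (0, 2, 3); set L[2][0]=2
k=1: U[1][1]=1
  eliminate (2,1): mult=2, new row 2: (0, 0, 2); set L[2][1]=2

L[2][1] = 2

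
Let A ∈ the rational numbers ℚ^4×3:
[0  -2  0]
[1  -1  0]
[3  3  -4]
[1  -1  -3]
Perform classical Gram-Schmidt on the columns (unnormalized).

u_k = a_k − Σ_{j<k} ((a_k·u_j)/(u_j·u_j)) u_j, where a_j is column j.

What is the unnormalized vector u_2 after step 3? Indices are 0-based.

u_2 = (3/29, 42/29, 1/29, -45/29)

Step 1: u_0 = a_0 = (0, 1, 3, 1).
Step 2: u_1 = a_1 − (7/11)·u_0 = (-2, -18/11, 12/11, -18/11).
Step 3: u_2 = a_2 − (-15/11)·u_0 − (3/58)·u_1 = (3/29, 42/29, 1/29, -45/29).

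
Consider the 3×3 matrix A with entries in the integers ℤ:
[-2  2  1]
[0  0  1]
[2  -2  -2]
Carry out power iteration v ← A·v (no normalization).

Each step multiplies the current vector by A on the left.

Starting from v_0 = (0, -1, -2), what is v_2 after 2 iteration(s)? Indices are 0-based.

v_0 = (0, -1, -2).
v_1 = A·v_0 = (-4, -2, 6).
v_2 = A·v_1 = (10, 6, -16).

v_2 = (10, 6, -16)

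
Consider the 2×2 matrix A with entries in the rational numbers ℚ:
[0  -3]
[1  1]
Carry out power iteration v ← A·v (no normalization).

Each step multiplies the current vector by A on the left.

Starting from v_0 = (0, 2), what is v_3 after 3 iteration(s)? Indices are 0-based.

v_0 = (0, 2).
v_1 = A·v_0 = (-6, 2).
v_2 = A·v_1 = (-6, -4).
v_3 = A·v_2 = (12, -10).

v_3 = (12, -10)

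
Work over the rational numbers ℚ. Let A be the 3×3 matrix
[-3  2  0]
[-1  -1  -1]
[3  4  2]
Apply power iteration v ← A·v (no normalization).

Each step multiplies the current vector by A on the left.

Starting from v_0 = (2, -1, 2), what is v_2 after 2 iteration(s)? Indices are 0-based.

v_2 = (18, 5, -24)

v_0 = (2, -1, 2).
v_1 = A·v_0 = (-8, -3, 6).
v_2 = A·v_1 = (18, 5, -24).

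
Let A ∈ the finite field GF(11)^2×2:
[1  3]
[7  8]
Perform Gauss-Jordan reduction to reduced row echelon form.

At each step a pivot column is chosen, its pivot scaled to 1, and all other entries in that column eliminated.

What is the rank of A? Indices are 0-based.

rank = 2

step 1: normalize row 0 (÷1) = (1, 3)
  row 1: subtract 7×row0 = (0, 9)
step 2: normalize row 1 (÷9) = (0, 1)
  row 0: subtract 3×row1 = (1, 0)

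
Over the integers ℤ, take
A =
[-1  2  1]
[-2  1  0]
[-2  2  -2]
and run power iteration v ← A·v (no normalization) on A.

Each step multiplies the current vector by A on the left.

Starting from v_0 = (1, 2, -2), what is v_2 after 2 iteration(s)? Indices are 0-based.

v_0 = (1, 2, -2).
v_1 = A·v_0 = (1, 0, 6).
v_2 = A·v_1 = (5, -2, -14).

v_2 = (5, -2, -14)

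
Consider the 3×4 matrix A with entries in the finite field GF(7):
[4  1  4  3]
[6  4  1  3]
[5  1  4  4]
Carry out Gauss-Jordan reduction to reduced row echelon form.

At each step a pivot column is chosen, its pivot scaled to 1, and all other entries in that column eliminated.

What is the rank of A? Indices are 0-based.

rank = 3

pivot(0,0)=4: scale R0 → (1, 2, 1, 6)
  clear (1,0): R1 −= (6)R0 → (0, 6, 2, 2)
  clear (2,0): R2 −= (5)R0 → (0, 5, 6, 2)
pivot(1,1)=6: scale R1 → (0, 1, 5, 5)
  clear (0,1): R0 −= (2)R1 → (1, 0, 5, 3)
  clear (2,1): R2 −= (5)R1 → (0, 0, 2, 5)
pivot(2,2)=2: scale R2 → (0, 0, 1, 6)
  clear (0,2): R0 −= (5)R2 → (1, 0, 0, 1)
  clear (1,2): R1 −= (5)R2 → (0, 1, 0, 3)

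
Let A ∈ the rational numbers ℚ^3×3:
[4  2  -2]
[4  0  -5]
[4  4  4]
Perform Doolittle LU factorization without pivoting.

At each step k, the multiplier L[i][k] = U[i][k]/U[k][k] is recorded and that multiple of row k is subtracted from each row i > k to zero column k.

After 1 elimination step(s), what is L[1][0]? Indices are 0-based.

L[1][0] = 1

k=0: U[0][0]=4
  eliminate (1,0): mult=1, new row 1: (0, -2, -3); set L[1][0]=1
  eliminate (2,0): mult=1, new row 2: (0, 2, 6); set L[2][0]=1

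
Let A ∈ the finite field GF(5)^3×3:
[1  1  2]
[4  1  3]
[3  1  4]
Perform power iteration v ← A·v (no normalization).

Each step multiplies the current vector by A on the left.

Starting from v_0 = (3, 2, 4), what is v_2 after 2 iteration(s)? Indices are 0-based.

v_2 = (3, 4, 3)

v_0 = (3, 2, 4).
v_1 = A·v_0 = (3, 1, 2).
v_2 = A·v_1 = (3, 4, 3).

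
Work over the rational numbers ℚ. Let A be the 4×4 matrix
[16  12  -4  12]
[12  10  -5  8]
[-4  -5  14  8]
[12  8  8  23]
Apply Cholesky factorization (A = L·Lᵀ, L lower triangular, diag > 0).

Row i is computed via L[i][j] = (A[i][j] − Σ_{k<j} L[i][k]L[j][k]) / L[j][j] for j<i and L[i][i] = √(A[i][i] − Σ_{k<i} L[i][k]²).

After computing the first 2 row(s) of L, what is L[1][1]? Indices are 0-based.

L[1][1] = 1

Step 1: L[0][0] = √(16) = 4.
  L[1][0] = (12) / L[0][0] = 3.
Step 2: L[1][1] = √(1) = 1.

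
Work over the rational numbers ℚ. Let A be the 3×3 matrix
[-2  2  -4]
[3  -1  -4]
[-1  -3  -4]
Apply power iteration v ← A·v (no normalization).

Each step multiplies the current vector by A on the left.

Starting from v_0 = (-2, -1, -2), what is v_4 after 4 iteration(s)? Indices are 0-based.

v_0 = (-2, -1, -2).
v_1 = A·v_0 = (10, 3, 13).
v_2 = A·v_1 = (-66, -25, -71).
v_3 = A·v_2 = (366, 111, 425).
v_4 = A·v_3 = (-2210, -713, -2399).

v_4 = (-2210, -713, -2399)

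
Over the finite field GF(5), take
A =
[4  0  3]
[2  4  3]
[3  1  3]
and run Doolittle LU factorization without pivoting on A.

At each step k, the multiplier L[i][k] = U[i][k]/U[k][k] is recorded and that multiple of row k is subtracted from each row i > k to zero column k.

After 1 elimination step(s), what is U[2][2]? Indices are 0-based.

Step 1: pivot at (0,0) is 4.
  row1 ← row1 − (3)·row0  ⇒  L[1][0]=3, U row1=(0, 4, 4)
  row2 ← row2 − (2)·row0  ⇒  L[2][0]=2, U row2=(0, 1, 2)

U[2][2] = 2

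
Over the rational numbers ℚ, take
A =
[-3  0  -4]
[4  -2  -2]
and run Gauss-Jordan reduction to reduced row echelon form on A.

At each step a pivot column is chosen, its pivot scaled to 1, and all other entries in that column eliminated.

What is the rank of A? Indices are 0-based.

rank = 2

step 1: normalize row 0 (÷-3) = (1, 0, 4/3)
  row 1: subtract 4×row0 = (0, -2, -22/3)
step 2: normalize row 1 (÷-2) = (0, 1, 11/3)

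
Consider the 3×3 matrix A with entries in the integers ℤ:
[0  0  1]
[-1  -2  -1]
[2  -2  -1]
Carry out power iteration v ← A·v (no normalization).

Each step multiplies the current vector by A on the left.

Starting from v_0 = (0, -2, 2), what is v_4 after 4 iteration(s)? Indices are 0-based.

v_4 = (22, -52, -58)

v_0 = (0, -2, 2).
v_1 = A·v_0 = (2, 2, 2).
v_2 = A·v_1 = (2, -8, -2).
v_3 = A·v_2 = (-2, 16, 22).
v_4 = A·v_3 = (22, -52, -58).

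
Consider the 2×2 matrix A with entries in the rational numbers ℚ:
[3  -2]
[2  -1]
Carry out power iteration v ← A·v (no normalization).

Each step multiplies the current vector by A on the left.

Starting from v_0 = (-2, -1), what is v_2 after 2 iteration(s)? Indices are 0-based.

v_0 = (-2, -1).
v_1 = A·v_0 = (-4, -3).
v_2 = A·v_1 = (-6, -5).

v_2 = (-6, -5)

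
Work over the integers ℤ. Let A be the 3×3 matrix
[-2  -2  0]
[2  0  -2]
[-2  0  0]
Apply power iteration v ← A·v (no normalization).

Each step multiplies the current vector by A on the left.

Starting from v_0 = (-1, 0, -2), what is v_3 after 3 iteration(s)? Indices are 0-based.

v_3 = (16, -8, 16)

v_0 = (-1, 0, -2).
v_1 = A·v_0 = (2, 2, 2).
v_2 = A·v_1 = (-8, 0, -4).
v_3 = A·v_2 = (16, -8, 16).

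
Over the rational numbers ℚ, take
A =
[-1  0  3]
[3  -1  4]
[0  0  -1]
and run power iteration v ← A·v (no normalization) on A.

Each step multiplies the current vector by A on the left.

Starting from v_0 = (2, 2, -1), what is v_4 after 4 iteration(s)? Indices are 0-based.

v_0 = (2, 2, -1).
v_1 = A·v_0 = (-5, 0, 1).
v_2 = A·v_1 = (8, -11, -1).
v_3 = A·v_2 = (-11, 31, 1).
v_4 = A·v_3 = (14, -60, -1).

v_4 = (14, -60, -1)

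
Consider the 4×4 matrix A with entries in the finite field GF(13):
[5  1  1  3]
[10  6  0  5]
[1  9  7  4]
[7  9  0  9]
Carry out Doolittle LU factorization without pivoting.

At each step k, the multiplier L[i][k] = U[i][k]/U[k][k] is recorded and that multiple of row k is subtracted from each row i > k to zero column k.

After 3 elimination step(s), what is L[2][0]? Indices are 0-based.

k=0: U[0][0]=5
  eliminate (1,0): mult=2, new row 1: (0, 4, 11, 12); set L[1][0]=2
  eliminate (2,0): mult=8, new row 2: (0, 1, 12, 6); set L[2][0]=8
  eliminate (3,0): mult=4, new row 3: (0, 5, 9, 10); set L[3][0]=4
k=1: U[1][1]=4
  eliminate (2,1): mult=10, new row 2: (0, 0, 6, 3); set L[2][1]=10
  eliminate (3,1): mult=11, new row 3: (0, 0, 5, 8); set L[3][1]=11
k=2: U[2][2]=6
  eliminate (3,2): mult=3, new row 3: (0, 0, 0, 12); set L[3][2]=3

L[2][0] = 8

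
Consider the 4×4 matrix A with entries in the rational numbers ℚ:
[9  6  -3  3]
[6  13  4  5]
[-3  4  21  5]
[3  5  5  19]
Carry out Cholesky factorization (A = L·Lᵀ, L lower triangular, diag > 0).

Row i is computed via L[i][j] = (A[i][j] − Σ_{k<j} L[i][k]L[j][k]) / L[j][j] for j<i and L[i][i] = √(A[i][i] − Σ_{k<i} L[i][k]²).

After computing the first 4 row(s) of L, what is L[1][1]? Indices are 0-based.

Step 1: L[0][0] = √(9) = 3.
  L[1][0] = (6) / L[0][0] = 2.
Step 2: L[1][1] = √(9) = 3.
  L[2][0] = (-3) / L[0][0] = -1.
  L[2][1] = (6) / L[1][1] = 2.
Step 3: L[2][2] = √(16) = 4.
  L[3][0] = (3) / L[0][0] = 1.
  L[3][1] = (3) / L[1][1] = 1.
  L[3][2] = (4) / L[2][2] = 1.
Step 4: L[3][3] = √(16) = 4.

L[1][1] = 3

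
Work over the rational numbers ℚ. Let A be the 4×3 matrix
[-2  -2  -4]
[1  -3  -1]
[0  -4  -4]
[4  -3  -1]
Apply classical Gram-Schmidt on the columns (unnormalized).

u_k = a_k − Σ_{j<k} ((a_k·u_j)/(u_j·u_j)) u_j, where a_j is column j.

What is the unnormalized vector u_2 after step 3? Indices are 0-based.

u_2 = (-494/677, 868/677, -56/677, -464/677)

Step 1: u_0 = a_0 = (-2, 1, 0, 4).
Step 2: u_1 = a_1 − (-11/21)·u_0 = (-64/21, -52/21, -4, -19/21).
Step 3: u_2 = a_2 − (1/7)·u_0 − (663/677)·u_1 = (-494/677, 868/677, -56/677, -464/677).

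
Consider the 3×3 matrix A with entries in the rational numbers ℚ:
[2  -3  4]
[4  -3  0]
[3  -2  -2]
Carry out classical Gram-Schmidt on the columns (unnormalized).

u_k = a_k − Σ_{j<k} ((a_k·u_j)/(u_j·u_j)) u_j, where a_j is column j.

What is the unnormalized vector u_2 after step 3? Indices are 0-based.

u_2 = (-4/31, 20/31, -24/31)

Step 1: u_0 = a_0 = (2, 4, 3).
Step 2: u_1 = a_1 − (-24/29)·u_0 = (-39/29, 9/29, 14/29).
Step 3: u_2 = a_2 − (2/29)·u_0 − (-92/31)·u_1 = (-4/31, 20/31, -24/31).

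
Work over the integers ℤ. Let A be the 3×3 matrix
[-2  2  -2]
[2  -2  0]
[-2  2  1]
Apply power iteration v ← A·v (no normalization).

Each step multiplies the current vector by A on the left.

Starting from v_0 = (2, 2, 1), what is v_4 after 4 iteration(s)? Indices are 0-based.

v_4 = (82, -68, 61)

v_0 = (2, 2, 1).
v_1 = A·v_0 = (-2, 0, 1).
v_2 = A·v_1 = (2, -4, 5).
v_3 = A·v_2 = (-22, 12, -7).
v_4 = A·v_3 = (82, -68, 61).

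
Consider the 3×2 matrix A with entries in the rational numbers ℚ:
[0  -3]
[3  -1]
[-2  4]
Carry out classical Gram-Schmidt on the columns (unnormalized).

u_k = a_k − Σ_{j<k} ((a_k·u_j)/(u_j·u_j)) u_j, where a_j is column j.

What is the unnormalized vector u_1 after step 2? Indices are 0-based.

Step 1: u_0 = a_0 = (0, 3, -2).
Step 2: u_1 = a_1 − (-11/13)·u_0 = (-3, 20/13, 30/13).

u_1 = (-3, 20/13, 30/13)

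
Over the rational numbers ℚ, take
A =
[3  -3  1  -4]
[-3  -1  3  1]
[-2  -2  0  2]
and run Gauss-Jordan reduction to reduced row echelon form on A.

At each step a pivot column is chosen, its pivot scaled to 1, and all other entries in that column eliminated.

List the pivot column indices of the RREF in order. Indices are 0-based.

pivot columns: 0, 1, 2

step 1: normalize row 0 (÷3) = (1, -1, 1/3, -4/3)
  row 1: subtract -3×row0 = (0, -4, 4, -3)
  row 2: subtract -2×row0 = (0, -4, 2/3, -2/3)
step 2: normalize row 1 (÷-4) = (0, 1, -1, 3/4)
  row 0: subtract -1×row1 = (1, 0, -2/3, -7/12)
  row 2: subtract -4×row1 = (0, 0, -10/3, 7/3)
step 3: normalize row 2 (÷-10/3) = (0, 0, 1, -7/10)
  row 0: subtract -2/3×row2 = (1, 0, 0, -21/20)
  row 1: subtract -1×row2 = (0, 1, 0, 1/20)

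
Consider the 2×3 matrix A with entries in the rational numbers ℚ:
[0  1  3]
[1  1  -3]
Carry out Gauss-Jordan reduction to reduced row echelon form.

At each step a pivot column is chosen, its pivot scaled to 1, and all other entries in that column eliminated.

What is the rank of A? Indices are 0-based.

rank = 2

pivot(0,0): swap R0↔R1
pivot(0,0)=1: scale R0 → (1, 1, -3)
pivot(1,1)=1: scale R1 → (0, 1, 3)
  clear (0,1): R0 −= (1)R1 → (1, 0, -6)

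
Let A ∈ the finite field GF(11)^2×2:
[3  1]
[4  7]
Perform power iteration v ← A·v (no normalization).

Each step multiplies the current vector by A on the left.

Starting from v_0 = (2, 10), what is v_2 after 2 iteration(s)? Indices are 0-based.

v_2 = (5, 5)

v_0 = (2, 10).
v_1 = A·v_0 = (5, 1).
v_2 = A·v_1 = (5, 5).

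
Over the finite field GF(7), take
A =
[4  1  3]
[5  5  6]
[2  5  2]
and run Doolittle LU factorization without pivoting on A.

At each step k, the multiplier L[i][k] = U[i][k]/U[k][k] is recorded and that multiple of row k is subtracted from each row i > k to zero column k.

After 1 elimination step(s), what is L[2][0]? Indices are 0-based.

[col 0] pivot 4
  R1 -= 3*R0 → (0, 2, 4)  (L[1][0] := 3)
  R2 -= 4*R0 → (0, 1, 4)  (L[2][0] := 4)

L[2][0] = 4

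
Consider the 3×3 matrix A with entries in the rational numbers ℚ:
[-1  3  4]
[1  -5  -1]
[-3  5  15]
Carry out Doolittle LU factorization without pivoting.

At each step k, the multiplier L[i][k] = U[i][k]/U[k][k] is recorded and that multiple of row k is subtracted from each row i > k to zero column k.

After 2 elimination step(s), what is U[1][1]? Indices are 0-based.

U[1][1] = -2

Step 1: pivot at (0,0) is -1.
  row1 ← row1 − (-1)·row0  ⇒  L[1][0]=-1, U row1=(0, -2, 3)
  row2 ← row2 − (3)·row0  ⇒  L[2][0]=3, U row2=(0, -4, 3)
Step 2: pivot at (1,1) is -2.
  row2 ← row2 − (2)·row1  ⇒  L[2][1]=2, U row2=(0, 0, -3)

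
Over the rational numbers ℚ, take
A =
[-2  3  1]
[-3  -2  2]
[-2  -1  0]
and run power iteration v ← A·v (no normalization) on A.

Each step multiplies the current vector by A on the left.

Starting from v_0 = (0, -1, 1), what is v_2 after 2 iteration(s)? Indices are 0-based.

v_2 = (17, 0, 0)

v_0 = (0, -1, 1).
v_1 = A·v_0 = (-2, 4, 1).
v_2 = A·v_1 = (17, 0, 0).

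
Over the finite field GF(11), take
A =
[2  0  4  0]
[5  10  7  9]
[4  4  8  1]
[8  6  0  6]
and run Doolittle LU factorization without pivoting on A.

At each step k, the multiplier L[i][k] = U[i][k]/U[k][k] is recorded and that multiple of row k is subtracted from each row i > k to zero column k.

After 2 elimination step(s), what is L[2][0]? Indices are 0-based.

Step 1: pivot at (0,0) is 2.
  row1 ← row1 − (8)·row0  ⇒  L[1][0]=8, U row1=(0, 10, 8, 9)
  row2 ← row2 − (2)·row0  ⇒  L[2][0]=2, U row2=(0, 4, 0, 1)
  row3 ← row3 − (4)·row0  ⇒  L[3][0]=4, U row3=(0, 6, 6, 6)
Step 2: pivot at (1,1) is 10.
  row2 ← row2 − (7)·row1  ⇒  L[2][1]=7, U row2=(0, 0, 10, 4)
  row3 ← row3 − (5)·row1  ⇒  L[3][1]=5, U row3=(0, 0, 10, 5)

L[2][0] = 2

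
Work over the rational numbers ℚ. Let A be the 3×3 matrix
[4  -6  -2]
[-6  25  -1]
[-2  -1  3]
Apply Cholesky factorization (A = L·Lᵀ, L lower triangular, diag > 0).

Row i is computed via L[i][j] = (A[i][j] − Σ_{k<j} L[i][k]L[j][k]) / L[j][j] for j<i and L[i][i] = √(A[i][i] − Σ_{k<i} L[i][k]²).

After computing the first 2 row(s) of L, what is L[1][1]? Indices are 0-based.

L[1][1] = 4

Step 1: L[0][0] = √(4) = 2.
  L[1][0] = (-6) / L[0][0] = -3.
Step 2: L[1][1] = √(16) = 4.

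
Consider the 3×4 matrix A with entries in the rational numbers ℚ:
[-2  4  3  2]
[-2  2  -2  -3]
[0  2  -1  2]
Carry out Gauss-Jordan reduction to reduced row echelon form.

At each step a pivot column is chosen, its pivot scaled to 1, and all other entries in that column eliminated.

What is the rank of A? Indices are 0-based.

step 1: normalize row 0 (÷-2) = (1, -2, -3/2, -1)
  row 1: subtract -2×row0 = (0, -2, -5, -5)
step 2: normalize row 1 (÷-2) = (0, 1, 5/2, 5/2)
  row 0: subtract -2×row1 = (1, 0, 7/2, 4)
  row 2: subtract 2×row1 = (0, 0, -6, -3)
step 3: normalize row 2 (÷-6) = (0, 0, 1, 1/2)
  row 0: subtract 7/2×row2 = (1, 0, 0, 9/4)
  row 1: subtract 5/2×row2 = (0, 1, 0, 5/4)

rank = 3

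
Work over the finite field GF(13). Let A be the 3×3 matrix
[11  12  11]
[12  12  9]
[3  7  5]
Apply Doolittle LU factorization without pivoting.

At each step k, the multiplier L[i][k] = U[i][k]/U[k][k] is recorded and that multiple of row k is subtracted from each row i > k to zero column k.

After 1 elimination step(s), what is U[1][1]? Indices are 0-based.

k=0: U[0][0]=11
  eliminate (1,0): mult=7, new row 1: (0, 6, 10); set L[1][0]=7
  eliminate (2,0): mult=5, new row 2: (0, 12, 2); set L[2][0]=5

U[1][1] = 6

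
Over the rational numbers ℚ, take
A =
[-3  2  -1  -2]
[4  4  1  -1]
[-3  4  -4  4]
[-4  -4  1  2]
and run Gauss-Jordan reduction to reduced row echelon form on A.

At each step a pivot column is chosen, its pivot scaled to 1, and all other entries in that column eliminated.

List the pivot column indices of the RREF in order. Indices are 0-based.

pivot(0,0)=-3: scale R0 → (1, -2/3, 1/3, 2/3)
  clear (1,0): R1 −= (4)R0 → (0, 20/3, -1/3, -11/3)
  clear (2,0): R2 −= (-3)R0 → (0, 2, -3, 6)
  clear (3,0): R3 −= (-4)R0 → (0, -20/3, 7/3, 14/3)
pivot(1,1)=20/3: scale R1 → (0, 1, -1/20, -11/20)
  clear (0,1): R0 −= (-2/3)R1 → (1, 0, 3/10, 3/10)
  clear (2,1): R2 −= (2)R1 → (0, 0, -29/10, 71/10)
  clear (3,1): R3 −= (-20/3)R1 → (0, 0, 2, 1)
pivot(2,2)=-29/10: scale R2 → (0, 0, 1, -71/29)
  clear (0,2): R0 −= (3/10)R2 → (1, 0, 0, 30/29)
  clear (1,2): R1 −= (-1/20)R2 → (0, 1, 0, -39/58)
  clear (3,2): R3 −= (2)R2 → (0, 0, 0, 171/29)
pivot(3,3)=171/29: scale R3 → (0, 0, 0, 1)
  clear (0,3): R0 −= (30/29)R3 → (1, 0, 0, 0)
  clear (1,3): R1 −= (-39/58)R3 → (0, 1, 0, 0)
  clear (2,3): R2 −= (-71/29)R3 → (0, 0, 1, 0)

pivot columns: 0, 1, 2, 3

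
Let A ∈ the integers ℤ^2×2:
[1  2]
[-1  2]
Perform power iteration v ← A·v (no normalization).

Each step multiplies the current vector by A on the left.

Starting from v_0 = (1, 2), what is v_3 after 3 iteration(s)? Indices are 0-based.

v_3 = (13, -9)

v_0 = (1, 2).
v_1 = A·v_0 = (5, 3).
v_2 = A·v_1 = (11, 1).
v_3 = A·v_2 = (13, -9).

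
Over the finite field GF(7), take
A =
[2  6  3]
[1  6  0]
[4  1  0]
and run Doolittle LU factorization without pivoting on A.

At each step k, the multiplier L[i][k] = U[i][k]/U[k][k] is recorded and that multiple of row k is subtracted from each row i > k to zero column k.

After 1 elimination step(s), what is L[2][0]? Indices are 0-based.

L[2][0] = 2

Step 1: pivot at (0,0) is 2.
  row1 ← row1 − (4)·row0  ⇒  L[1][0]=4, U row1=(0, 3, 2)
  row2 ← row2 − (2)·row0  ⇒  L[2][0]=2, U row2=(0, 3, 1)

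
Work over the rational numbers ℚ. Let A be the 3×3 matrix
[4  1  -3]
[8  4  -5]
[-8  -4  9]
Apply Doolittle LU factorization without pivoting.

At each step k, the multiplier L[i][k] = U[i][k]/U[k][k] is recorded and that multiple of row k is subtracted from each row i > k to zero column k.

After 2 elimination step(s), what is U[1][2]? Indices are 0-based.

k=0: U[0][0]=4
  eliminate (1,0): mult=2, new row 1: (0, 2, 1); set L[1][0]=2
  eliminate (2,0): mult=-2, new row 2: (0, -2, 3); set L[2][0]=-2
k=1: U[1][1]=2
  eliminate (2,1): mult=-1, new row 2: (0, 0, 4); set L[2][1]=-1

U[1][2] = 1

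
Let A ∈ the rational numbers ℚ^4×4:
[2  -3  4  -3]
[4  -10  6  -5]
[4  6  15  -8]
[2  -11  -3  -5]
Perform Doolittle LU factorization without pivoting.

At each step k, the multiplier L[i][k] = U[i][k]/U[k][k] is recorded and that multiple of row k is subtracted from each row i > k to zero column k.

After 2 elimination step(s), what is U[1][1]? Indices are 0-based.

U[1][1] = -4

[col 0] pivot 2
  R1 -= 2*R0 → (0, -4, -2, 1)  (L[1][0] := 2)
  R2 -= 2*R0 → (0, 12, 7, -2)  (L[2][0] := 2)
  R3 -= 1*R0 → (0, -8, -7, -2)  (L[3][0] := 1)
[col 1] pivot -4
  R2 -= -3*R1 → (0, 0, 1, 1)  (L[2][1] := -3)
  R3 -= 2*R1 → (0, 0, -3, -4)  (L[3][1] := 2)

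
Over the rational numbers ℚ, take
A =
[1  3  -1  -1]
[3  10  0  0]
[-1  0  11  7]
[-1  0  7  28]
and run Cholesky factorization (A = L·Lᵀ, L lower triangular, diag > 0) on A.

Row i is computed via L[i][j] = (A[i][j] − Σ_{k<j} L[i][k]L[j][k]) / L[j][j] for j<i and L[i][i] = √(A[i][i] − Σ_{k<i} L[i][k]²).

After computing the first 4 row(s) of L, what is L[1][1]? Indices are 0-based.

Step 1: L[0][0] = √(1) = 1.
  L[1][0] = (3) / L[0][0] = 3.
Step 2: L[1][1] = √(1) = 1.
  L[2][0] = (-1) / L[0][0] = -1.
  L[2][1] = (3) / L[1][1] = 3.
Step 3: L[2][2] = √(1) = 1.
  L[3][0] = (-1) / L[0][0] = -1.
  L[3][1] = (3) / L[1][1] = 3.
  L[3][2] = (-3) / L[2][2] = -3.
Step 4: L[3][3] = √(9) = 3.

L[1][1] = 1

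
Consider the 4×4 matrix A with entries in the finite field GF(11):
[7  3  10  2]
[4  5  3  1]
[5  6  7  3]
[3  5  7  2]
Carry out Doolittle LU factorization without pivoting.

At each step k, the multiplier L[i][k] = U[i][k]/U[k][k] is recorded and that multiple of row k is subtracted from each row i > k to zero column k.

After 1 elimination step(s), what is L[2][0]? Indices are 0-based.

[col 0] pivot 7
  R1 -= 10*R0 → (0, 8, 2, 3)  (L[1][0] := 10)
  R2 -= 7*R0 → (0, 7, 3, 0)  (L[2][0] := 7)
  R3 -= 2*R0 → (0, 10, 9, 9)  (L[3][0] := 2)

L[2][0] = 7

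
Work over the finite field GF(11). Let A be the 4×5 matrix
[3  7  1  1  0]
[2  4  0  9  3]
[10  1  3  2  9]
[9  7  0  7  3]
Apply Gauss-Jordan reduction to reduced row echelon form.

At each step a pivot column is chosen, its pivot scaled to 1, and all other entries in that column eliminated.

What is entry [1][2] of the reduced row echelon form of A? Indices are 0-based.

[1] R0 /= 3  ⇒  (1, 6, 4, 4, 0)
     R1 -= 2·R0  ⇒  (0, 3, 3, 1, 3)
     R2 -= 10·R0  ⇒  (0, 7, 7, 6, 9)
     R3 -= 9·R0  ⇒  (0, 8, 8, 4, 3)
[2] R1 /= 3  ⇒  (0, 1, 1, 4, 1)
     R0 -= 6·R1  ⇒  (1, 0, 9, 2, 5)
     R2 -= 7·R1  ⇒  (0, 0, 0, 0, 2)
     R3 -= 8·R1  ⇒  (0, 0, 0, 5, 6)
column 2 empty below row 2
[3] R2 <-> R3
[3] R2 /= 5  ⇒  (0, 0, 0, 1, 10)
     R0 -= 2·R2  ⇒  (1, 0, 9, 0, 7)
     R1 -= 4·R2  ⇒  (0, 1, 1, 0, 5)
[4] R3 /= 2  ⇒  (0, 0, 0, 0, 1)
     R0 -= 7·R3  ⇒  (1, 0, 9, 0, 0)
     R1 -= 5·R3  ⇒  (0, 1, 1, 0, 0)
     R2 -= 10·R3  ⇒  (0, 0, 0, 1, 0)

M[1][2] = 1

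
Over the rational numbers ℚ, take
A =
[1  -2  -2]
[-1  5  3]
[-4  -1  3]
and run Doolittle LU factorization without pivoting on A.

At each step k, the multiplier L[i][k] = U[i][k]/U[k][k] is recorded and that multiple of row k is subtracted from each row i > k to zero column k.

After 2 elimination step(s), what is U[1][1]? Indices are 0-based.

Step 1: pivot at (0,0) is 1.
  row1 ← row1 − (-1)·row0  ⇒  L[1][0]=-1, U row1=(0, 3, 1)
  row2 ← row2 − (-4)·row0  ⇒  L[2][0]=-4, U row2=(0, -9, -5)
Step 2: pivot at (1,1) is 3.
  row2 ← row2 − (-3)·row1  ⇒  L[2][1]=-3, U row2=(0, 0, -2)

U[1][1] = 3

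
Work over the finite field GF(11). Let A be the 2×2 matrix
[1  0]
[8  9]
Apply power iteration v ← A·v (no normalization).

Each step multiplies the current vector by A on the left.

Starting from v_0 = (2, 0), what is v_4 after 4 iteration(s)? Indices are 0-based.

v_0 = (2, 0).
v_1 = A·v_0 = (2, 5).
v_2 = A·v_1 = (2, 6).
v_3 = A·v_2 = (2, 4).
v_4 = A·v_3 = (2, 8).

v_4 = (2, 8)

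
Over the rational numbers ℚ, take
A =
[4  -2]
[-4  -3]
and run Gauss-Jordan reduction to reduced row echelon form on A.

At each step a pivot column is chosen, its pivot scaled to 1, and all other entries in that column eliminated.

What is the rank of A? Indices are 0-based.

rank = 2

pivot(0,0)=4: scale R0 → (1, -1/2)
  clear (1,0): R1 −= (-4)R0 → (0, -5)
pivot(1,1)=-5: scale R1 → (0, 1)
  clear (0,1): R0 −= (-1/2)R1 → (1, 0)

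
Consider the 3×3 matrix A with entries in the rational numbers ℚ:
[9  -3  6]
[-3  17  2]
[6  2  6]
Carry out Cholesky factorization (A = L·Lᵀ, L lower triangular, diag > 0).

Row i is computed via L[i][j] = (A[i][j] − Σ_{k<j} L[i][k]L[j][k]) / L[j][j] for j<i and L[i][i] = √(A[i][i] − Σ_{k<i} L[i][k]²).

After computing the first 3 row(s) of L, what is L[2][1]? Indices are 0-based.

L[2][1] = 1

Step 1: L[0][0] = √(9) = 3.
  L[1][0] = (-3) / L[0][0] = -1.
Step 2: L[1][1] = √(16) = 4.
  L[2][0] = (6) / L[0][0] = 2.
  L[2][1] = (4) / L[1][1] = 1.
Step 3: L[2][2] = √(1) = 1.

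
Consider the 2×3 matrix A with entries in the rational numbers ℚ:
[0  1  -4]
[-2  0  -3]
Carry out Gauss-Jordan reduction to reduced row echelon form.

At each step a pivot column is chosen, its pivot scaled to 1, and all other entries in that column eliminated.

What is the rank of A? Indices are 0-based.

pivot(0,0): swap R0↔R1
pivot(0,0)=-2: scale R0 → (1, 0, 3/2)
pivot(1,1)=1: scale R1 → (0, 1, -4)

rank = 2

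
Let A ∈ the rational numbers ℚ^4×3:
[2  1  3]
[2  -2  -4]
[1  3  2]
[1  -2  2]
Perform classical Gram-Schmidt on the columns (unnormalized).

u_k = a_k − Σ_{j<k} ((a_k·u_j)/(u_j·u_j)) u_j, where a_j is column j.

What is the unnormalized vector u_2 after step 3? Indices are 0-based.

u_2 = (307/179, -550/179, -87/179, 573/179)

Step 1: u_0 = a_0 = (2, 2, 1, 1).
Step 2: u_1 = a_1 − (-1/10)·u_0 = (6/5, -9/5, 31/10, -19/10).
Step 3: u_2 = a_2 − (1/5)·u_0 − (132/179)·u_1 = (307/179, -550/179, -87/179, 573/179).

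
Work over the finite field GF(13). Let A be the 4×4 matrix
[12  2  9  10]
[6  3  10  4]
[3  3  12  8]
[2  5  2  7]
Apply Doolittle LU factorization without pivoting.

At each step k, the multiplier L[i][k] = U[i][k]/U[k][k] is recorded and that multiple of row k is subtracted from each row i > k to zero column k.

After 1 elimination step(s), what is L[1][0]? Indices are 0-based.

L[1][0] = 7

Step 1: pivot at (0,0) is 12.
  row1 ← row1 − (7)·row0  ⇒  L[1][0]=7, U row1=(0, 2, 12, 12)
  row2 ← row2 − (10)·row0  ⇒  L[2][0]=10, U row2=(0, 9, 0, 12)
  row3 ← row3 − (11)·row0  ⇒  L[3][0]=11, U row3=(0, 9, 7, 1)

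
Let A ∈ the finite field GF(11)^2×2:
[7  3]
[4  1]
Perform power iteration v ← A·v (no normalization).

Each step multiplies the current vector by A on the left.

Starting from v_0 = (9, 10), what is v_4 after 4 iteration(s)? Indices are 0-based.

v_4 = (4, 3)

v_0 = (9, 10).
v_1 = A·v_0 = (5, 2).
v_2 = A·v_1 = (8, 0).
v_3 = A·v_2 = (1, 10).
v_4 = A·v_3 = (4, 3).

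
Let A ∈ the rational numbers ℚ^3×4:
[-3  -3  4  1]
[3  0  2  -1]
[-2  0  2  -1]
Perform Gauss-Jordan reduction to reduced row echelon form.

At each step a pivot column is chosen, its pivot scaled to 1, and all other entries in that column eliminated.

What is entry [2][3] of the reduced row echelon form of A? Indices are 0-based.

step 1: normalize row 0 (÷-3) = (1, 1, -4/3, -1/3)
  row 1: subtract 3×row0 = (0, -3, 6, 0)
  row 2: subtract -2×row0 = (0, 2, -2/3, -5/3)
step 2: normalize row 1 (÷-3) = (0, 1, -2, 0)
  row 0: subtract 1×row1 = (1, 0, 2/3, -1/3)
  row 2: subtract 2×row1 = (0, 0, 10/3, -5/3)
step 3: normalize row 2 (÷10/3) = (0, 0, 1, -1/2)
  row 0: subtract 2/3×row2 = (1, 0, 0, 0)
  row 1: subtract -2×row2 = (0, 1, 0, -1)

M[2][3] = -1/2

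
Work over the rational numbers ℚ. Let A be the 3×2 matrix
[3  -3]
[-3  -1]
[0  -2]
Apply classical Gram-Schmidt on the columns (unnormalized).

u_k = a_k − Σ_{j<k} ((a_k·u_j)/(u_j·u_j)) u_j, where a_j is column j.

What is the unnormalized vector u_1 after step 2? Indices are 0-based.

u_1 = (-2, -2, -2)

Step 1: u_0 = a_0 = (3, -3, 0).
Step 2: u_1 = a_1 − (-1/3)·u_0 = (-2, -2, -2).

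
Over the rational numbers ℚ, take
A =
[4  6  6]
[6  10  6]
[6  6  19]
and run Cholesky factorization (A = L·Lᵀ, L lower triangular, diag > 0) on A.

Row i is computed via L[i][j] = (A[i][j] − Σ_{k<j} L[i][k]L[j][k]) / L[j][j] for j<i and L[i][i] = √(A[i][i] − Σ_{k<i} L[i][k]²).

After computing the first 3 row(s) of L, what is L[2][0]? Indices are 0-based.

Step 1: L[0][0] = √(4) = 2.
  L[1][0] = (6) / L[0][0] = 3.
Step 2: L[1][1] = √(1) = 1.
  L[2][0] = (6) / L[0][0] = 3.
  L[2][1] = (-3) / L[1][1] = -3.
Step 3: L[2][2] = √(1) = 1.

L[2][0] = 3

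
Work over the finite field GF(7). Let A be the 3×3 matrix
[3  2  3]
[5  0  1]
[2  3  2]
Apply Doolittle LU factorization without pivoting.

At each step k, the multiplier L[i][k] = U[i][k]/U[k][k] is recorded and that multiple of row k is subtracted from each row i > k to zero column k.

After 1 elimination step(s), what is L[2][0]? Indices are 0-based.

[col 0] pivot 3
  R1 -= 4*R0 → (0, 6, 3)  (L[1][0] := 4)
  R2 -= 3*R0 → (0, 4, 0)  (L[2][0] := 3)

L[2][0] = 3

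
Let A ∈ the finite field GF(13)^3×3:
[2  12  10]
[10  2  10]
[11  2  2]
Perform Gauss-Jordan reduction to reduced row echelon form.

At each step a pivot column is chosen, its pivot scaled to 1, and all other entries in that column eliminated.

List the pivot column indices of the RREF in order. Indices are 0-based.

step 1: normalize row 0 (÷2) = (1, 6, 5)
  row 1: subtract 10×row0 = (0, 7, 12)
  row 2: subtract 11×row0 = (0, 1, 12)
step 2: normalize row 1 (÷7) = (0, 1, 11)
  row 0: subtract 6×row1 = (1, 0, 4)
  row 2: subtract 1×row1 = (0, 0, 1)
step 3: normalize row 2 (÷1) = (0, 0, 1)
  row 0: subtract 4×row2 = (1, 0, 0)
  row 1: subtract 11×row2 = (0, 1, 0)

pivot columns: 0, 1, 2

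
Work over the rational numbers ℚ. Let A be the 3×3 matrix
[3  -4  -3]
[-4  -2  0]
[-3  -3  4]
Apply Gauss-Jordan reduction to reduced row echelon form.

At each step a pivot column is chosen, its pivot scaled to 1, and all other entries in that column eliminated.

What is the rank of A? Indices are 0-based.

[1] R0 /= 3  ⇒  (1, -4/3, -1)
     R1 -= -4·R0  ⇒  (0, -22/3, -4)
     R2 -= -3·R0  ⇒  (0, -7, 1)
[2] R1 /= -22/3  ⇒  (0, 1, 6/11)
     R0 -= -4/3·R1  ⇒  (1, 0, -3/11)
     R2 -= -7·R1  ⇒  (0, 0, 53/11)
[3] R2 /= 53/11  ⇒  (0, 0, 1)
     R0 -= -3/11·R2  ⇒  (1, 0, 0)
     R1 -= 6/11·R2  ⇒  (0, 1, 0)

rank = 3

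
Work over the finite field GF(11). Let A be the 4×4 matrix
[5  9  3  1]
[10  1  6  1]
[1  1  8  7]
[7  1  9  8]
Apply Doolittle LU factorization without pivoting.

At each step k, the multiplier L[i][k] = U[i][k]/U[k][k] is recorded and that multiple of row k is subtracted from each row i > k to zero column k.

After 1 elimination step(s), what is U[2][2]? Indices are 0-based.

U[2][2] = 3

Step 1: pivot at (0,0) is 5.
  row1 ← row1 − (2)·row0  ⇒  L[1][0]=2, U row1=(0, 5, 0, 10)
  row2 ← row2 − (9)·row0  ⇒  L[2][0]=9, U row2=(0, 8, 3, 9)
  row3 ← row3 − (8)·row0  ⇒  L[3][0]=8, U row3=(0, 6, 7, 0)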